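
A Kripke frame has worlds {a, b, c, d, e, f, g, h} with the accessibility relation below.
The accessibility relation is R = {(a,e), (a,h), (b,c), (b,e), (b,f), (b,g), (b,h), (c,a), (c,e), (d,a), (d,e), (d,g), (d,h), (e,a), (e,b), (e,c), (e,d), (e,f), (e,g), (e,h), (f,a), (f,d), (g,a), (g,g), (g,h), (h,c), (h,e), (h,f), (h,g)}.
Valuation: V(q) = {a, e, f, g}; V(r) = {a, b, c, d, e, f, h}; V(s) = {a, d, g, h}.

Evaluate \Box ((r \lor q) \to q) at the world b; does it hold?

At b: \Box ((r \lor q) \to q) requires (r \lor q) \to q at every successor {c, e, f, g, h}.
  (r \lor q) \to q fails at c, so \Box ((r \lor q) \to q) is false at b.

No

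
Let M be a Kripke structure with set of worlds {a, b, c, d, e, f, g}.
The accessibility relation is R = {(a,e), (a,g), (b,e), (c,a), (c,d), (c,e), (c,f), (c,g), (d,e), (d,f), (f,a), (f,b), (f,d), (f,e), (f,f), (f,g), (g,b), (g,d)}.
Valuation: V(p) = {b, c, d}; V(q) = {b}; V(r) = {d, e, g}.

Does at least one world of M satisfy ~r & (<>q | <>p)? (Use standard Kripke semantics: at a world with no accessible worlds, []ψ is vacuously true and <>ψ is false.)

Yes

Let φ = ~r & (<>q | <>p). Evaluate φ at each world:
  a (successors {e, g}): φ is false.
  b (successors {e}): φ is false.
  c (successors {a, d, e, f, g}): φ is true.
  d (successors {e, f}): φ is false.
  e (successors ∅): φ is false.
  f (successors {a, b, d, e, f, g}): φ is true.
  g (successors {b, d}): φ is false.
Detail at c (witness):
  At c: ~r is true, <>q | <>p is true, so ~r & (<>q | <>p) is true.
    At c: <>q is false, <>p is true, so <>q | <>p is true.
      At c: <>q requires q at some successor in {a, d, e, f, g}.
        At a: q is false.
        At d: q is false.
        At e: q is false.
        At f: q is false.
        At g: q is false.
      So <>q is false at c.
      At c: <>p requires p at some successor in {a, d, e, f, g}.
        p holds at d, so <>p is true at c.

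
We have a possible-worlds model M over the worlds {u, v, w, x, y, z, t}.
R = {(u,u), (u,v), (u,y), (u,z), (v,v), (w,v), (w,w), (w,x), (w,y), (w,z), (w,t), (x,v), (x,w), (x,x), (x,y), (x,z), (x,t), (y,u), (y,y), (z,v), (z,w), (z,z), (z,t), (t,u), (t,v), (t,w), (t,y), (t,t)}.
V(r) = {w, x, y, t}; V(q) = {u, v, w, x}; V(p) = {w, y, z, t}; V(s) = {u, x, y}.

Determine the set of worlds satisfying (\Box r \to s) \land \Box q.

Let φ = (\Box r \to s) \land \Box q. Evaluate φ at each world:
  u (successors {u, v, y, z}): φ is false.
  v (successors {v}): φ is true.
  w (successors {v, w, x, y, z, t}): φ is false.
  x (successors {v, w, x, y, z, t}): φ is false.
  y (successors {u, y}): φ is false.
  z (successors {v, w, z, t}): φ is false.
  t (successors {u, v, w, y, t}): φ is false.
For instance, at v:
  At v: \Box r \to s is true, \Box q is true, so (\Box r \to s) \land \Box q is true.
    At v: \Box r is false, s is false, so \Box r \to s is true.
      At v: \Box r requires r at every successor {v}.
        r fails at v, so \Box r is false at v.
    At v: \Box q requires q at every successor {v}.
      At v: q is true.
    So \Box q is true at v.
Satisfying worlds: {v}

v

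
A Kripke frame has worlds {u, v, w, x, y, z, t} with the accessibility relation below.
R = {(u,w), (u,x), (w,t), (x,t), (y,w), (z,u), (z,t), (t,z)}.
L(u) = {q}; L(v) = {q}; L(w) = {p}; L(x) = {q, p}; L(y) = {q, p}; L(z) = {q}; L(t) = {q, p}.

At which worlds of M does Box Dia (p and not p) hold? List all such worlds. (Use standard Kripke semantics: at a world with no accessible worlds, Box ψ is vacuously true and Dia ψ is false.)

Recall that Box ψ holds at a world iff ψ holds at every accessible world, and Dia ψ holds iff ψ holds at some accessible world.
Let φ = Box Dia (p and not p). Evaluate φ at each world:
  u (successors {w, x}): φ is false.
  v (successors ∅): φ is true.
  w (successors {t}): φ is false.
  x (successors {t}): φ is false.
  y (successors {w}): φ is false.
  z (successors {u, t}): φ is false.
  t (successors {z}): φ is false.
For instance, at u:
  At u: Box Dia (p and not p) requires Dia (p and not p) at every successor {w, x}.
    Dia (p and not p) fails at w, so Box Dia (p and not p) is false at u.
      At w: Dia (p and not p) requires p and not p at some successor in {t}.
        At t: p and not p is false.
      So Dia (p and not p) is false at w.
Satisfying worlds: {v}

v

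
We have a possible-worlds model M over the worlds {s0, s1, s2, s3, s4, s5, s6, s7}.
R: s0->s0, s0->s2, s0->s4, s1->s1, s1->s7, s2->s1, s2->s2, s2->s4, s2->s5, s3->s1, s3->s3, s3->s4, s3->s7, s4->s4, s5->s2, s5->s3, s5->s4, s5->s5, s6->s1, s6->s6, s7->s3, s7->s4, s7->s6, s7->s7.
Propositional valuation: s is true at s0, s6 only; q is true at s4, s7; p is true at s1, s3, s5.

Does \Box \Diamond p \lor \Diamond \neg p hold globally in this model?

Yes

Let φ = \Box \Diamond p \lor \Diamond \neg p. Evaluate φ at each world:
  s0 (successors {s0, s2, s4}): φ is true.
  s1 (successors {s1, s7}): φ is true.
  s2 (successors {s1, s2, s4, s5}): φ is true.
  s3 (successors {s1, s3, s4, s7}): φ is true.
  s4 (successors {s4}): φ is true.
  s5 (successors {s2, s3, s4, s5}): φ is true.
  s6 (successors {s1, s6}): φ is true.
  s7 (successors {s3, s4, s6, s7}): φ is true.
For instance, at s2:
  At s2: \Box \Diamond p is false, \Diamond \neg p is true, so \Box \Diamond p \lor \Diamond \neg p is true.
    At s2: \Box \Diamond p requires \Diamond p at every successor {s1, s2, s4, s5}.
      \Diamond p fails at s4, so \Box \Diamond p is false at s2.
    At s2: \Diamond \neg p requires \neg p at some successor in {s1, s2, s4, s5}.
      \neg p holds at s2, so \Diamond \neg p is true at s2.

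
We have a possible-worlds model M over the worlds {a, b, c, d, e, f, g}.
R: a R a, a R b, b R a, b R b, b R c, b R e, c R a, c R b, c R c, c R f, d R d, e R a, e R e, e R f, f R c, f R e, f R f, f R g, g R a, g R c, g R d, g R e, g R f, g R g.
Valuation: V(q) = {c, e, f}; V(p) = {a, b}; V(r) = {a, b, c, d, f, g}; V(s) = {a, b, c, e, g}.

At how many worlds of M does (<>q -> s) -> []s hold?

3

Let φ = (<>q -> s) -> []s. Evaluate φ at each world:
  a (successors {a, b}): φ is true.
  b (successors {a, b, c, e}): φ is true.
  c (successors {a, b, c, f}): φ is false.
  d (successors {d}): φ is false.
  e (successors {a, e, f}): φ is false.
  f (successors {c, e, f, g}): φ is true.
  g (successors {a, c, d, e, f, g}): φ is false.
For instance, at e:
  At e: <>q -> s is true, []s is false, so (<>q -> s) -> []s is false.
    At e: <>q is true, s is true, so <>q -> s is true.
      At e: <>q requires q at some successor in {a, e, f}.
        q holds at e, so <>q is true at e.
    At e: []s requires s at every successor {a, e, f}.
      s fails at f, so []s is false at e.
Satisfying worlds: {a, b, f}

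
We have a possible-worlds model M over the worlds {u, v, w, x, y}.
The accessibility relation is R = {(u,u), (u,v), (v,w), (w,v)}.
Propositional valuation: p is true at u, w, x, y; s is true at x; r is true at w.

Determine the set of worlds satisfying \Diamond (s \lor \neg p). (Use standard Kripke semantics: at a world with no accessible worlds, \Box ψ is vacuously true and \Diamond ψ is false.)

u, w

Recall that \Diamond ψ holds at a world iff ψ holds at some accessible world.
Let φ = \Diamond (s \lor \neg p). Evaluate φ at each world:
  u (successors {u, v}): φ is true.
  v (successors {w}): φ is false.
  w (successors {v}): φ is true.
  x (successors ∅): φ is false.
  y (successors ∅): φ is false.
For instance, at v:
  At v: \Diamond (s \lor \neg p) requires s \lor \neg p at some successor in {w}.
    At w: s \lor \neg p is false.
  So \Diamond (s \lor \neg p) is false at v.
Satisfying worlds: {u, w}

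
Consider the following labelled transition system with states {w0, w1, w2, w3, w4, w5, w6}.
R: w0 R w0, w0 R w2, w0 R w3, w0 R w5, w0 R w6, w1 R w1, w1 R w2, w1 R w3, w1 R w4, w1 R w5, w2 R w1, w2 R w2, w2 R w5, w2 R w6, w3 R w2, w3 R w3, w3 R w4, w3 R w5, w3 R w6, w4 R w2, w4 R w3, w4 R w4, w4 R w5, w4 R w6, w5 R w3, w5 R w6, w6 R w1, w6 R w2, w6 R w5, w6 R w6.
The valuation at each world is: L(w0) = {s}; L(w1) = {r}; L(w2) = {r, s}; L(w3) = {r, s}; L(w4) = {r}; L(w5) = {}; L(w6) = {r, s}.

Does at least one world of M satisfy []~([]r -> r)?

No

Let φ = []~([]r -> r). Evaluate φ at each world:
  w0 (successors {w0, w2, w3, w5, w6}): φ is false.
  w1 (successors {w1, w2, w3, w4, w5}): φ is false.
  w2 (successors {w1, w2, w5, w6}): φ is false.
  w3 (successors {w2, w3, w4, w5, w6}): φ is false.
  w4 (successors {w2, w3, w4, w5, w6}): φ is false.
  w5 (successors {w3, w6}): φ is false.
  w6 (successors {w1, w2, w5, w6}): φ is false.
For instance, at w4:
  At w4: []~([]r -> r) requires ~([]r -> r) at every successor {w2, w3, w4, w5, w6}.
    ~([]r -> r) fails at w2, so []~([]r -> r) is false at w4.
      At w2: []r -> r is true, so ~([]r -> r) is false.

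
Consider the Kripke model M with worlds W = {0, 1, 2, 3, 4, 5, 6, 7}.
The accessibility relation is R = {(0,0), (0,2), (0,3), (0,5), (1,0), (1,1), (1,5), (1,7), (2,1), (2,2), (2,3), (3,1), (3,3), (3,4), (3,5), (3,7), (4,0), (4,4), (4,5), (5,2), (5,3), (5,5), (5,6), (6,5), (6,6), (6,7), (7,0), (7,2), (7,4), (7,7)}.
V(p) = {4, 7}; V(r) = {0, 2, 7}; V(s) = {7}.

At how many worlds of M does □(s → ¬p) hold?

Recall that □ψ holds at a world iff ψ holds at every accessible world, and ◇ψ holds iff ψ holds at some accessible world.
Let φ = □(s → ¬p). Evaluate φ at each world:
  0 (successors {0, 2, 3, 5}): φ is true.
  1 (successors {0, 1, 5, 7}): φ is false.
  2 (successors {1, 2, 3}): φ is true.
  3 (successors {1, 3, 4, 5, 7}): φ is false.
  4 (successors {0, 4, 5}): φ is true.
  5 (successors {2, 3, 5, 6}): φ is true.
  6 (successors {5, 6, 7}): φ is false.
  7 (successors {0, 2, 4, 7}): φ is false.
For instance, at 0:
  At 0: □(s → ¬p) requires s → ¬p at every successor {0, 2, 3, 5}.
    At 0: s → ¬p is true.
    At 2: s → ¬p is true.
    At 3: s → ¬p is true.
    At 5: s → ¬p is true.
  So □(s → ¬p) is true at 0.
Satisfying worlds: {0, 2, 4, 5}

4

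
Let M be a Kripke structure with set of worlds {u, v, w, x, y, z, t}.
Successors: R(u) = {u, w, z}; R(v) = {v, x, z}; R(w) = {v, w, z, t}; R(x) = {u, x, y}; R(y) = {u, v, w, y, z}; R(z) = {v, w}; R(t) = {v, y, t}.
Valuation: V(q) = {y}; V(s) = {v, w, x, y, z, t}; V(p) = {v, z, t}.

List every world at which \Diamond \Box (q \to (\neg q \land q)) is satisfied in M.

Recall that \Box ψ holds at a world iff ψ holds at every accessible world, and \Diamond ψ holds iff ψ holds at some accessible world.
Let φ = \Diamond \Box (q \to (\neg q \land q)). Evaluate φ at each world:
  u (successors {u, w, z}): φ is true.
  v (successors {v, x, z}): φ is true.
  w (successors {v, w, z, t}): φ is true.
  x (successors {u, x, y}): φ is true.
  y (successors {u, v, w, y, z}): φ is true.
  z (successors {v, w}): φ is true.
  t (successors {v, y, t}): φ is true.
For instance, at x:
  At x: \Diamond \Box (q \to (\neg q \land q)) requires \Box (q \to (\neg q \land q)) at some successor in {u, x, y}.
    \Box (q \to (\neg q \land q)) holds at u, so \Diamond \Box (q \to (\neg q \land q)) is true at x.
      At u: \Box (q \to (\neg q \land q)) requires q \to (\neg q \land q) at every successor {u, w, z}.
        At u: q \to (\neg q \land q) is true.
        At w: q \to (\neg q \land q) is true.
        At z: q \to (\neg q \land q) is true.
      So \Box (q \to (\neg q \land q)) is true at u.
Satisfying worlds: {u, v, w, x, y, z, t}

u, v, w, x, y, z, t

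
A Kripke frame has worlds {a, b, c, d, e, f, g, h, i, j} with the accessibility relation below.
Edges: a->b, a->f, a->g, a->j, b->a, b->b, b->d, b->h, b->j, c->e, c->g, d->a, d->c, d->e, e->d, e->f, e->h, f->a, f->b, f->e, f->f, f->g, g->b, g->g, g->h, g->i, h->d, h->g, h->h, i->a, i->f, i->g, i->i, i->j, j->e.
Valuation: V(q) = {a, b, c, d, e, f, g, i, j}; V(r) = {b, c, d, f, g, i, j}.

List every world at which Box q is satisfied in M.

Let φ = Box q. Evaluate φ at each world:
  a (successors {b, f, g, j}): φ is true.
  b (successors {a, b, d, h, j}): φ is false.
  c (successors {e, g}): φ is true.
  d (successors {a, c, e}): φ is true.
  e (successors {d, f, h}): φ is false.
  f (successors {a, b, e, f, g}): φ is true.
  g (successors {b, g, h, i}): φ is false.
  h (successors {d, g, h}): φ is false.
  i (successors {a, f, g, i, j}): φ is true.
  j (successors {e}): φ is true.
For instance, at j:
  At j: Box q requires q at every successor {e}.
    At e: q is true.
  So Box q is true at j.
Satisfying worlds: {a, c, d, f, i, j}

a, c, d, f, i, j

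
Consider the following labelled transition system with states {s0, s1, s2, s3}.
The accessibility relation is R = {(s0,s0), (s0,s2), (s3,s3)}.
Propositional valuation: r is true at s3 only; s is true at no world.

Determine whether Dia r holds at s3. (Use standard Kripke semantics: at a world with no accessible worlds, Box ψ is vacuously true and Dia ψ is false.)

Recall that Dia ψ holds at a world iff ψ holds at some accessible world.
At s3: Dia r requires r at some successor in {s3}.
  r holds at s3, so Dia r is true at s3.

Yes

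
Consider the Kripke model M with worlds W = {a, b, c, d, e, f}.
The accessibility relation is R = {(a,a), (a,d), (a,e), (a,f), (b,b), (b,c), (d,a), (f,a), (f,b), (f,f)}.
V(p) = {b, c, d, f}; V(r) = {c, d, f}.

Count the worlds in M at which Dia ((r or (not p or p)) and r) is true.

Let φ = Dia ((r or (not p or p)) and r). Evaluate φ at each world:
  a (successors {a, d, e, f}): φ is true.
  b (successors {b, c}): φ is true.
  c (successors ∅): φ is false.
  d (successors {a}): φ is false.
  e (successors ∅): φ is false.
  f (successors {a, b, f}): φ is true.
For instance, at d:
  At d: Dia ((r or (not p or p)) and r) requires (r or (not p or p)) and r at some successor in {a}.
    At a: (r or (not p or p)) and r is false.
  So Dia ((r or (not p or p)) and r) is false at d.
Satisfying worlds: {a, b, f}

3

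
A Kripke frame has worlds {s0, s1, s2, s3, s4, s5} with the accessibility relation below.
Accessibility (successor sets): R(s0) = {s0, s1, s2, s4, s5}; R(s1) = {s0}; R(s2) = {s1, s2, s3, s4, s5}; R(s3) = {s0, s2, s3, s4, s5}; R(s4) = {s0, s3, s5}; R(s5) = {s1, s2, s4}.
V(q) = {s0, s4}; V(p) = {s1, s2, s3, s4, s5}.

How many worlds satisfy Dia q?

Recall that Dia ψ holds at a world iff ψ holds at some accessible world.
Let φ = Dia q. Evaluate φ at each world:
  s0 (successors {s0, s1, s2, s4, s5}): φ is true.
  s1 (successors {s0}): φ is true.
  s2 (successors {s1, s2, s3, s4, s5}): φ is true.
  s3 (successors {s0, s2, s3, s4, s5}): φ is true.
  s4 (successors {s0, s3, s5}): φ is true.
  s5 (successors {s1, s2, s4}): φ is true.
For instance, at s4:
  At s4: Dia q requires q at some successor in {s0, s3, s5}.
    q holds at s0, so Dia q is true at s4.
Satisfying worlds: {s0, s1, s2, s3, s4, s5}

6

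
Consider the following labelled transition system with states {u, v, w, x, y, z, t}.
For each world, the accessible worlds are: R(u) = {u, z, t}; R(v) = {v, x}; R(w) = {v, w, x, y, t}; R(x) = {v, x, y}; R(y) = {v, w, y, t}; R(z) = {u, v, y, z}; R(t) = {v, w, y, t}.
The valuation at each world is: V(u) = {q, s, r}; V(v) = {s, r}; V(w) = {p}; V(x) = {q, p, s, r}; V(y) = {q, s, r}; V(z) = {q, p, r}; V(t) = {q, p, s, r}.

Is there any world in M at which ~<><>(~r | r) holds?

Let φ = ~<><>(~r | r). Evaluate φ at each world:
  u (successors {u, z, t}): φ is false.
  v (successors {v, x}): φ is false.
  w (successors {v, w, x, y, t}): φ is false.
  x (successors {v, x, y}): φ is false.
  y (successors {v, w, y, t}): φ is false.
  z (successors {u, v, y, z}): φ is false.
  t (successors {v, w, y, t}): φ is false.
For instance, at u:
  At u: <><>(~r | r) is true, so ~<><>(~r | r) is false.
    At u: <><>(~r | r) requires <>(~r | r) at some successor in {u, z, t}.
      <>(~r | r) holds at u, so <><>(~r | r) is true at u.

No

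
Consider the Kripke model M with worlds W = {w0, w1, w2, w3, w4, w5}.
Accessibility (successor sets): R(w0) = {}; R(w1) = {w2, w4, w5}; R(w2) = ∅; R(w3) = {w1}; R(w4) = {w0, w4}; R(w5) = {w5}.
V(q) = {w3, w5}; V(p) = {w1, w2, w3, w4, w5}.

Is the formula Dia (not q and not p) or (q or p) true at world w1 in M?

Yes

At w1: Dia (not q and not p) is false, q or p is true, so Dia (not q and not p) or (q or p) is true.
  At w1: Dia (not q and not p) requires not q and not p at some successor in {w2, w4, w5}.
    At w2: not q and not p is false.
    At w4: not q and not p is false.
    At w5: not q and not p is false.
  So Dia (not q and not p) is false at w1.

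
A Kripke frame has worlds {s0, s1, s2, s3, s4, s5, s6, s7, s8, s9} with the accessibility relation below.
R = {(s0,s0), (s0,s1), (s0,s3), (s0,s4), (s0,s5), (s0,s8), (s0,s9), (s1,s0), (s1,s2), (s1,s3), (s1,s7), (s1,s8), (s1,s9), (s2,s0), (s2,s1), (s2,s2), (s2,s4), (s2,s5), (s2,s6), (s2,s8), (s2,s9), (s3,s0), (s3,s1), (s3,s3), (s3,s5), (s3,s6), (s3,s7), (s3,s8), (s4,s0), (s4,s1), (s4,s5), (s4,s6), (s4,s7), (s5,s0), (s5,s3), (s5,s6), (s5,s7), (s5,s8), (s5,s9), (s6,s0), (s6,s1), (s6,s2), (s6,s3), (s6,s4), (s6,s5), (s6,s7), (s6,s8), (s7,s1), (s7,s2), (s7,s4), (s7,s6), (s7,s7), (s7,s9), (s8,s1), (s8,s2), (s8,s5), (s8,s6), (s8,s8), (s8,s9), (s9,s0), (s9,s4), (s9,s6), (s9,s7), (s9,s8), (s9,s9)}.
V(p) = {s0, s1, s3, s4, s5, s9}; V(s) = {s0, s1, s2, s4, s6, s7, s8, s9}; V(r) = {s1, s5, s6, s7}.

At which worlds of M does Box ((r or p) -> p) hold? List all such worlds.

Let φ = Box ((r or p) -> p). Evaluate φ at each world:
  s0 (successors {s0, s1, s3, s4, s5, s8, s9}): φ is true.
  s1 (successors {s0, s2, s3, s7, s8, s9}): φ is false.
  s2 (successors {s0, s1, s2, s4, s5, s6, s8, s9}): φ is false.
  s3 (successors {s0, s1, s3, s5, s6, s7, s8}): φ is false.
  s4 (successors {s0, s1, s5, s6, s7}): φ is false.
  s5 (successors {s0, s3, s6, s7, s8, s9}): φ is false.
  s6 (successors {s0, s1, s2, s3, s4, s5, s7, s8}): φ is false.
  s7 (successors {s1, s2, s4, s6, s7, s9}): φ is false.
  s8 (successors {s1, s2, s5, s6, s8, s9}): φ is false.
  s9 (successors {s0, s4, s6, s7, s8, s9}): φ is false.
For instance, at s0:
  At s0: Box ((r or p) -> p) requires (r or p) -> p at every successor {s0, s1, s3, s4, s5, s8, s9}.
    At s0: (r or p) -> p is true.
    At s1: (r or p) -> p is true.
    At s3: (r or p) -> p is true.
    At s4: (r or p) -> p is true.
    At s5: (r or p) -> p is true.
    At s8: (r or p) -> p is true.
    At s9: (r or p) -> p is true.
  So Box ((r or p) -> p) is true at s0.
Satisfying worlds: {s0}

s0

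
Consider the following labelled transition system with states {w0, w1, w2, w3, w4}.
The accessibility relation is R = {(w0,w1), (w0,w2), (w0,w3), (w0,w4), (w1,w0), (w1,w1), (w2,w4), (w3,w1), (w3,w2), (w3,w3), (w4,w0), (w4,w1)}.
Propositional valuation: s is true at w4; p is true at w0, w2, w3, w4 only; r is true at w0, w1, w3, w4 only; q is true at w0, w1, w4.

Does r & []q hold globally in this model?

Let φ = r & []q. Evaluate φ at each world:
  w0 (successors {w1, w2, w3, w4}): φ is false.
  w1 (successors {w0, w1}): φ is true.
  w2 (successors {w4}): φ is false.
  w3 (successors {w1, w2, w3}): φ is false.
  w4 (successors {w0, w1}): φ is true.
Detail at w0 (counterexample):
  At w0: r is true, []q is false, so r & []q is false.
    At w0: []q requires q at every successor {w1, w2, w3, w4}.
      q fails at w2, so []q is false at w0.

No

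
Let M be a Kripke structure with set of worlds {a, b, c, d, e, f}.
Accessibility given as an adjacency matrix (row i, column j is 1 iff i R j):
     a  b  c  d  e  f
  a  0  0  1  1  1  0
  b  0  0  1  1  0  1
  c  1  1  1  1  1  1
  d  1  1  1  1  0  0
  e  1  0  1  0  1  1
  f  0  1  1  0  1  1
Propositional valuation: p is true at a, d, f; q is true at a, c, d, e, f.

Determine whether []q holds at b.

Yes

At b: []q requires q at every successor {c, d, f}.
  At c: q is true.
  At d: q is true.
  At f: q is true.
So []q is true at b.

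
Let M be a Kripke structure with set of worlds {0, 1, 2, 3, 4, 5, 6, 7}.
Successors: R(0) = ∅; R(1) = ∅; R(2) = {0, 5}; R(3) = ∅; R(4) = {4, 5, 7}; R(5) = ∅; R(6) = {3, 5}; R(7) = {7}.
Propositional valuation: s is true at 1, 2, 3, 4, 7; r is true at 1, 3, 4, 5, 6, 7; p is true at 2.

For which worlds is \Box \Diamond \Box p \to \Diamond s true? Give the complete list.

2, 4, 6, 7

Let φ = \Box \Diamond \Box p \to \Diamond s. Evaluate φ at each world:
  0 (successors ∅): φ is false.
  1 (successors ∅): φ is false.
  2 (successors {0, 5}): φ is true.
  3 (successors ∅): φ is false.
  4 (successors {4, 5, 7}): φ is true.
  5 (successors ∅): φ is false.
  6 (successors {3, 5}): φ is true.
  7 (successors {7}): φ is true.
For instance, at 2:
  At 2: \Box \Diamond \Box p is false, \Diamond s is false, so \Box \Diamond \Box p \to \Diamond s is true.
    At 2: \Box \Diamond \Box p requires \Diamond \Box p at every successor {0, 5}.
      \Diamond \Box p fails at 0, so \Box \Diamond \Box p is false at 2.
    At 2: \Diamond s requires s at some successor in {0, 5}.
      At 0: s is false.
      At 5: s is false.
    So \Diamond s is false at 2.
Satisfying worlds: {2, 4, 6, 7}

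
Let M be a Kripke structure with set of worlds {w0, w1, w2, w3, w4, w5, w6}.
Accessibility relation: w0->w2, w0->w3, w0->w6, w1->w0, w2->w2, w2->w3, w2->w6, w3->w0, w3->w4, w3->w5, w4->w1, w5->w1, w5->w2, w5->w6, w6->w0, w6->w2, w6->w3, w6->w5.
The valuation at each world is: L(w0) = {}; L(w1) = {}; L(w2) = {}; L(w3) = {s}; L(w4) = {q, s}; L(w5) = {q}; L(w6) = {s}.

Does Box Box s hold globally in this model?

Recall that Box ψ holds at a world iff ψ holds at every accessible world, and Dia ψ holds iff ψ holds at some accessible world.
Let φ = Box Box s. Evaluate φ at each world:
  w0 (successors {w2, w3, w6}): φ is false.
  w1 (successors {w0}): φ is false.
  w2 (successors {w2, w3, w6}): φ is false.
  w3 (successors {w0, w4, w5}): φ is false.
  w4 (successors {w1}): φ is false.
  w5 (successors {w1, w2, w6}): φ is false.
  w6 (successors {w0, w2, w3, w5}): φ is false.
Detail at w0 (counterexample):
  At w0: Box Box s requires Box s at every successor {w2, w3, w6}.
    Box s fails at w2, so Box Box s is false at w0.
      At w2: Box s requires s at every successor {w2, w3, w6}.
        s fails at w2, so Box s is false at w2.

No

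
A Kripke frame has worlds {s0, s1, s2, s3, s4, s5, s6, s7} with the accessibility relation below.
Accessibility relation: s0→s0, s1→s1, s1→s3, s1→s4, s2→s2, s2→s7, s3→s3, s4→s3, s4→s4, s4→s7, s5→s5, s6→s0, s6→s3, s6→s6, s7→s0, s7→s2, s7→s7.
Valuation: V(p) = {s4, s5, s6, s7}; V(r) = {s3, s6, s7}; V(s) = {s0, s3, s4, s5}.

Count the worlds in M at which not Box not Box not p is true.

6

Let φ = not Box not Box not p. Evaluate φ at each world:
  s0 (successors {s0}): φ is true.
  s1 (successors {s1, s3, s4}): φ is true.
  s2 (successors {s2, s7}): φ is false.
  s3 (successors {s3}): φ is true.
  s4 (successors {s3, s4, s7}): φ is true.
  s5 (successors {s5}): φ is false.
  s6 (successors {s0, s3, s6}): φ is true.
  s7 (successors {s0, s2, s7}): φ is true.
For instance, at s4:
  At s4: Box not Box not p is false, so not Box not Box not p is true.
    At s4: Box not Box not p requires not Box not p at every successor {s3, s4, s7}.
      not Box not p fails at s3, so Box not Box not p is false at s4.
Satisfying worlds: {s0, s1, s3, s4, s6, s7}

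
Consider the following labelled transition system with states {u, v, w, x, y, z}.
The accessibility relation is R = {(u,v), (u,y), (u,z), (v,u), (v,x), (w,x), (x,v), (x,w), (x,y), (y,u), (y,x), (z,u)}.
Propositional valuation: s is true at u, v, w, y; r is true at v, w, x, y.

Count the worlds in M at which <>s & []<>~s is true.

Let φ = <>s & []<>~s. Evaluate φ at each world:
  u (successors {v, y, z}): φ is false.
  v (successors {u, x}): φ is false.
  w (successors {x}): φ is false.
  x (successors {v, w, y}): φ is true.
  y (successors {u, x}): φ is false.
  z (successors {u}): φ is true.
For instance, at y:
  At y: <>s is true, []<>~s is false, so <>s & []<>~s is false.
    At y: <>s requires s at some successor in {u, x}.
      s holds at u, so <>s is true at y.
    At y: []<>~s requires <>~s at every successor {u, x}.
      <>~s fails at x, so []<>~s is false at y.
Satisfying worlds: {x, z}

2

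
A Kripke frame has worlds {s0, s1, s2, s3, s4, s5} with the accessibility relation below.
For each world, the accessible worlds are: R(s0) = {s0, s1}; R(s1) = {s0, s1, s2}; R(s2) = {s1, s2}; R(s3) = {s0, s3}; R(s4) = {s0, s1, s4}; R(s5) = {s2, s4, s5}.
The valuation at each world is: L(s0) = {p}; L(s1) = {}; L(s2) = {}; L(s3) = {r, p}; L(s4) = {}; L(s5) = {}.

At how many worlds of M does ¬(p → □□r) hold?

Let φ = ¬(p → □□r). Evaluate φ at each world:
  s0 (successors {s0, s1}): φ is true.
  s1 (successors {s0, s1, s2}): φ is false.
  s2 (successors {s1, s2}): φ is false.
  s3 (successors {s0, s3}): φ is true.
  s4 (successors {s0, s1, s4}): φ is false.
  s5 (successors {s2, s4, s5}): φ is false.
For instance, at s4:
  At s4: p → □□r is true, so ¬(p → □□r) is false.
    At s4: p is false, □□r is false, so p → □□r is true.
      At s4: □□r requires □r at every successor {s0, s1, s4}.
        □r fails at s0, so □□r is false at s4.
Satisfying worlds: {s0, s3}

2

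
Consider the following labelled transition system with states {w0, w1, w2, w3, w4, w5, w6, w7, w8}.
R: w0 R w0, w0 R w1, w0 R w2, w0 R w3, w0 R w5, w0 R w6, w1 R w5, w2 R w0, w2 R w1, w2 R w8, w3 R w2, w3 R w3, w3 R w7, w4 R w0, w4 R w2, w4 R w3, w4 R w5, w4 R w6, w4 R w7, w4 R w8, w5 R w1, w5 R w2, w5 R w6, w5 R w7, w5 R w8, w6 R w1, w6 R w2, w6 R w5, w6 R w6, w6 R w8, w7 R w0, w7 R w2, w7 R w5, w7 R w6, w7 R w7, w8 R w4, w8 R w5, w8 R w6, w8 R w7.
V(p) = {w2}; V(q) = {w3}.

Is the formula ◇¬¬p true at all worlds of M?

No

Let φ = ◇¬¬p. Evaluate φ at each world:
  w0 (successors {w0, w1, w2, w3, w5, w6}): φ is true.
  w1 (successors {w5}): φ is false.
  w2 (successors {w0, w1, w8}): φ is false.
  w3 (successors {w2, w3, w7}): φ is true.
  w4 (successors {w0, w2, w3, w5, w6, w7, w8}): φ is true.
  w5 (successors {w1, w2, w6, w7, w8}): φ is true.
  w6 (successors {w1, w2, w5, w6, w8}): φ is true.
  w7 (successors {w0, w2, w5, w6, w7}): φ is true.
  w8 (successors {w4, w5, w6, w7}): φ is false.
Detail at w1 (counterexample):
  At w1: ◇¬¬p requires ¬¬p at some successor in {w5}.
    At w5: ¬¬p is false.
  So ◇¬¬p is false at w1.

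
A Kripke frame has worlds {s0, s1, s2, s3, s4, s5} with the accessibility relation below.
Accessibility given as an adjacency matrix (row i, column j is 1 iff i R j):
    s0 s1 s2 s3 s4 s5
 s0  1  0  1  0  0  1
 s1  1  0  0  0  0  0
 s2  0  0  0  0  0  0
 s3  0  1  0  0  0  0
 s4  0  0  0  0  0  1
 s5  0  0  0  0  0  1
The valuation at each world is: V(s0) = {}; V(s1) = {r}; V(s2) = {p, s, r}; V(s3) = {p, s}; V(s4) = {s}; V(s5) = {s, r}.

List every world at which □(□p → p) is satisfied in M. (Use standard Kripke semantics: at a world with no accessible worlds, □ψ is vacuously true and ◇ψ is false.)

s0, s1, s2, s3, s4, s5

Let φ = □(□p → p). Evaluate φ at each world:
  s0 (successors {s0, s2, s5}): φ is true.
  s1 (successors {s0}): φ is true.
  s2 (successors ∅): φ is true.
  s3 (successors {s1}): φ is true.
  s4 (successors {s5}): φ is true.
  s5 (successors {s5}): φ is true.
For instance, at s3:
  At s3: □(□p → p) requires □p → p at every successor {s1}.
      At s1: □p is false, p is false, so □p → p is true.
  So □(□p → p) is true at s3.
Satisfying worlds: {s0, s1, s2, s3, s4, s5}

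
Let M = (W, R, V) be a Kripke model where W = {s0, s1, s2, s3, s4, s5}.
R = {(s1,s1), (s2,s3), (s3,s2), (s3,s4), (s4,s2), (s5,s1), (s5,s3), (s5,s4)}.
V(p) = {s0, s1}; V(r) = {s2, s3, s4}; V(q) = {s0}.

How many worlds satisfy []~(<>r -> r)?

Recall that []ψ holds at a world iff ψ holds at every accessible world, and <>ψ holds iff ψ holds at some accessible world.
Let φ = []~(<>r -> r). Evaluate φ at each world:
  s0 (successors ∅): φ is true.
  s1 (successors {s1}): φ is false.
  s2 (successors {s3}): φ is false.
  s3 (successors {s2, s4}): φ is false.
  s4 (successors {s2}): φ is false.
  s5 (successors {s1, s3, s4}): φ is false.
For instance, at s1:
  At s1: []~(<>r -> r) requires ~(<>r -> r) at every successor {s1}.
    ~(<>r -> r) fails at s1, so []~(<>r -> r) is false at s1.
      At s1: <>r -> r is true, so ~(<>r -> r) is false.
Satisfying worlds: {s0}

1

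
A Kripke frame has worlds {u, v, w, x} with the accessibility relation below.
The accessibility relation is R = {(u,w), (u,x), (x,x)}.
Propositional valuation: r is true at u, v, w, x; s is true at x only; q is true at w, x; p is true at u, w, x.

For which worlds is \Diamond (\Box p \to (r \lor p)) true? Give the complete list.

Let φ = \Diamond (\Box p \to (r \lor p)). Evaluate φ at each world:
  u (successors {w, x}): φ is true.
  v (successors ∅): φ is false.
  w (successors ∅): φ is false.
  x (successors {x}): φ is true.
For instance, at x:
  At x: \Diamond (\Box p \to (r \lor p)) requires \Box p \to (r \lor p) at some successor in {x}.
    \Box p \to (r \lor p) holds at x, so \Diamond (\Box p \to (r \lor p)) is true at x.
      At x: \Box p is true, r \lor p is true, so \Box p \to (r \lor p) is true.
Satisfying worlds: {u, x}

u, x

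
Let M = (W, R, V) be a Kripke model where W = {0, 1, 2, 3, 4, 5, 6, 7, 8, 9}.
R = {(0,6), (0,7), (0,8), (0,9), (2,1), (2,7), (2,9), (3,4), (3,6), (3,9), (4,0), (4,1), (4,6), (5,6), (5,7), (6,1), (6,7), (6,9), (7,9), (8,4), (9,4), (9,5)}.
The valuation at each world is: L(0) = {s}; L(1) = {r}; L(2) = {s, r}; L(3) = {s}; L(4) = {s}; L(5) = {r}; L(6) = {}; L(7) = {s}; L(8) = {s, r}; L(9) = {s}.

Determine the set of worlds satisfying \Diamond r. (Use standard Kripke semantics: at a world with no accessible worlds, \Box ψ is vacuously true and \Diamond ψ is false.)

0, 2, 4, 6, 9

Let φ = \Diamond r. Evaluate φ at each world:
  0 (successors {6, 7, 8, 9}): φ is true.
  1 (successors ∅): φ is false.
  2 (successors {1, 7, 9}): φ is true.
  3 (successors {4, 6, 9}): φ is false.
  4 (successors {0, 1, 6}): φ is true.
  5 (successors {6, 7}): φ is false.
  6 (successors {1, 7, 9}): φ is true.
  7 (successors {9}): φ is false.
  8 (successors {4}): φ is false.
  9 (successors {4, 5}): φ is true.
For instance, at 3:
  At 3: \Diamond r requires r at some successor in {4, 6, 9}.
    At 4: r is false.
    At 6: r is false.
    At 9: r is false.
  So \Diamond r is false at 3.
Satisfying worlds: {0, 2, 4, 6, 9}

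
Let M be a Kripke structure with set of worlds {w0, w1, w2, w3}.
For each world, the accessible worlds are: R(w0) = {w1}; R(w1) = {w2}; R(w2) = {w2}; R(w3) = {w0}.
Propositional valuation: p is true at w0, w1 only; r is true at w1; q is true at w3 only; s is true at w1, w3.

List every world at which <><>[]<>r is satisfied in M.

Let φ = <><>[]<>r. Evaluate φ at each world:
  w0 (successors {w1}): φ is false.
  w1 (successors {w2}): φ is false.
  w2 (successors {w2}): φ is false.
  w3 (successors {w0}): φ is false.
For instance, at w1:
  At w1: <><>[]<>r requires <>[]<>r at some successor in {w2}.
    At w2: <>[]<>r is false.
  So <><>[]<>r is false at w1.
Satisfying worlds: none.

none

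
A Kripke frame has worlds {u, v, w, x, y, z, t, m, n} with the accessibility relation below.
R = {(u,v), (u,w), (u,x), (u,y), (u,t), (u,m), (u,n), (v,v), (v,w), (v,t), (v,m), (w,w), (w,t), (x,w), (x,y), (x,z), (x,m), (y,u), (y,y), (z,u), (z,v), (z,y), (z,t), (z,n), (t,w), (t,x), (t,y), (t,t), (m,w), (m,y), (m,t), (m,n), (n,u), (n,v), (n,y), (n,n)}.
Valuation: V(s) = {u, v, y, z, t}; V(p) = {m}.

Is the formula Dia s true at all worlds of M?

Recall that Dia ψ holds at a world iff ψ holds at some accessible world.
Let φ = Dia s. Evaluate φ at each world:
  u (successors {v, w, x, y, t, m, n}): φ is true.
  v (successors {v, w, t, m}): φ is true.
  w (successors {w, t}): φ is true.
  x (successors {w, y, z, m}): φ is true.
  y (successors {u, y}): φ is true.
  z (successors {u, v, y, t, n}): φ is true.
  t (successors {w, x, y, t}): φ is true.
  m (successors {w, y, t, n}): φ is true.
  n (successors {u, v, y, n}): φ is true.
For instance, at x:
  At x: Dia s requires s at some successor in {w, y, z, m}.
    s holds at y, so Dia s is true at x.

Yes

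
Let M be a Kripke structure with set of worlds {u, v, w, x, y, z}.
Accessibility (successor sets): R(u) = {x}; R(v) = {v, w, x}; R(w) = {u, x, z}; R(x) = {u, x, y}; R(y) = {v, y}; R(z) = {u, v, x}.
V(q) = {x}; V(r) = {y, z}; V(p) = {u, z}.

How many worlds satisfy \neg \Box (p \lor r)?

6

Recall that \Box ψ holds at a world iff ψ holds at every accessible world, and \Diamond ψ holds iff ψ holds at some accessible world.
Let φ = \neg \Box (p \lor r). Evaluate φ at each world:
  u (successors {x}): φ is true.
  v (successors {v, w, x}): φ is true.
  w (successors {u, x, z}): φ is true.
  x (successors {u, x, y}): φ is true.
  y (successors {v, y}): φ is true.
  z (successors {u, v, x}): φ is true.
For instance, at y:
  At y: \Box (p \lor r) is false, so \neg \Box (p \lor r) is true.
    At y: \Box (p \lor r) requires p \lor r at every successor {v, y}.
      p \lor r fails at v, so \Box (p \lor r) is false at y.
Satisfying worlds: {u, v, w, x, y, z}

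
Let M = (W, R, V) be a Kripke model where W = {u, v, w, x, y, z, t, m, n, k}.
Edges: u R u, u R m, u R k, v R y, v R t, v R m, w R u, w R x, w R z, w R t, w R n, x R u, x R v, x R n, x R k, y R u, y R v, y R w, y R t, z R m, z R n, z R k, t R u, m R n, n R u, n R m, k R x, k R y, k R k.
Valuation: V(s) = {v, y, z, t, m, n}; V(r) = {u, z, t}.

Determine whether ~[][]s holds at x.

Yes

At x: [][]s is false, so ~[][]s is true.
  At x: [][]s requires []s at every successor {u, v, n, k}.
    []s fails at u, so [][]s is false at x.
      At u: []s requires s at every successor {u, m, k}.
        s fails at u, so []s is false at u.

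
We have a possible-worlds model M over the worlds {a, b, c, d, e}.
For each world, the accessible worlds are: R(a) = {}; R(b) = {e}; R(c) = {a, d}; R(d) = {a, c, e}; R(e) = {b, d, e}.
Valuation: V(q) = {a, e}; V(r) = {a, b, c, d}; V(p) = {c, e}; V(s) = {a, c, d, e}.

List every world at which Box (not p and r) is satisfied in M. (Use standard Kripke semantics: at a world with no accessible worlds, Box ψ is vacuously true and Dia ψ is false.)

a, c

Recall that Box ψ holds at a world iff ψ holds at every accessible world, and Dia ψ holds iff ψ holds at some accessible world.
Let φ = Box (not p and r). Evaluate φ at each world:
  a (successors ∅): φ is true.
  b (successors {e}): φ is false.
  c (successors {a, d}): φ is true.
  d (successors {a, c, e}): φ is false.
  e (successors {b, d, e}): φ is false.
For instance, at e:
  At e: Box (not p and r) requires not p and r at every successor {b, d, e}.
    not p and r fails at e, so Box (not p and r) is false at e.
Satisfying worlds: {a, c}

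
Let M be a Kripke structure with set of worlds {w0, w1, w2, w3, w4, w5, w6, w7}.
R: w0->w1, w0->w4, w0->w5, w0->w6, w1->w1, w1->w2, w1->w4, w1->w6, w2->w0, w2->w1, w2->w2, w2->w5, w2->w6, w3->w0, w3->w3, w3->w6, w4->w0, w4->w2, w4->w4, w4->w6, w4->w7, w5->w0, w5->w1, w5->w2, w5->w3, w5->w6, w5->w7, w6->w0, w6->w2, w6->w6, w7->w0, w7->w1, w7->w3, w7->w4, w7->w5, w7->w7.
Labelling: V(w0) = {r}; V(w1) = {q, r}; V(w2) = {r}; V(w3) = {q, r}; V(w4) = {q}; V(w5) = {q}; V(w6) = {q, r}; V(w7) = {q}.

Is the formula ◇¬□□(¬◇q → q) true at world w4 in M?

At w4: ◇¬□□(¬◇q → q) requires ¬□□(¬◇q → q) at some successor in {w0, w2, w4, w6, w7}.
  At w0: ¬□□(¬◇q → q) is false.
  At w2: ¬□□(¬◇q → q) is false.
  At w4: ¬□□(¬◇q → q) is false.
  At w6: ¬□□(¬◇q → q) is false.
  At w7: ¬□□(¬◇q → q) is false.
So ◇¬□□(¬◇q → q) is false at w4.

No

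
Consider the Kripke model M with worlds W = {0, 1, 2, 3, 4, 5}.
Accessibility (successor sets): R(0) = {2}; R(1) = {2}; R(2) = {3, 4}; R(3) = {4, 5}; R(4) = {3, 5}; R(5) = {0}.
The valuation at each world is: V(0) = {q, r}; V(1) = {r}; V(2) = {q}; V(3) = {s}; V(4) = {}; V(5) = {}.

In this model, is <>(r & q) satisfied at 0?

Recall that <>ψ holds at a world iff ψ holds at some accessible world.
At 0: <>(r & q) requires r & q at some successor in {2}.
  At 2: r & q is false.
So <>(r & q) is false at 0.

No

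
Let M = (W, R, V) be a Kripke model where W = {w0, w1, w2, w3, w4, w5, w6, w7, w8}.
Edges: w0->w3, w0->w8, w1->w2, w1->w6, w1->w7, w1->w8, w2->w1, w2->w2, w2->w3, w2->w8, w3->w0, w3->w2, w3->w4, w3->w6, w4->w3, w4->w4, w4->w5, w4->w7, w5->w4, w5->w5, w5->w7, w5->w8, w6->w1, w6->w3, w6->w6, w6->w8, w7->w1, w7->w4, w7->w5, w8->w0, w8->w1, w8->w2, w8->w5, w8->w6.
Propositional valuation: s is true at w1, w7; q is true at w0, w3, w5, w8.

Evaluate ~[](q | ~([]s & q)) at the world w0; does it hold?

At w0: [](q | ~([]s & q)) is true, so ~[](q | ~([]s & q)) is false.
  At w0: [](q | ~([]s & q)) requires q | ~([]s & q) at every successor {w3, w8}.
      At w3: q is true, ~([]s & q) is true, so q | ~([]s & q) is true.
      At w8: q is true, ~([]s & q) is true, so q | ~([]s & q) is true.
  So [](q | ~([]s & q)) is true at w0.

No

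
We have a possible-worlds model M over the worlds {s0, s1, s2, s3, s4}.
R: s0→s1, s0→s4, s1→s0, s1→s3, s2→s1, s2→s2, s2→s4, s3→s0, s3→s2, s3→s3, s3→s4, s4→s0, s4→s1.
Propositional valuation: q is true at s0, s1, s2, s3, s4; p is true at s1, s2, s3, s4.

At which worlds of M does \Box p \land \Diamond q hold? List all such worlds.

s0, s2

Recall that \Box ψ holds at a world iff ψ holds at every accessible world, and \Diamond ψ holds iff ψ holds at some accessible world.
Let φ = \Box p \land \Diamond q. Evaluate φ at each world:
  s0 (successors {s1, s4}): φ is true.
  s1 (successors {s0, s3}): φ is false.
  s2 (successors {s1, s2, s4}): φ is true.
  s3 (successors {s0, s2, s3, s4}): φ is false.
  s4 (successors {s0, s1}): φ is false.
For instance, at s3:
  At s3: \Box p is false, \Diamond q is true, so \Box p \land \Diamond q is false.
    At s3: \Box p requires p at every successor {s0, s2, s3, s4}.
      p fails at s0, so \Box p is false at s3.
    At s3: \Diamond q requires q at some successor in {s0, s2, s3, s4}.
      q holds at s0, so \Diamond q is true at s3.
Satisfying worlds: {s0, s2}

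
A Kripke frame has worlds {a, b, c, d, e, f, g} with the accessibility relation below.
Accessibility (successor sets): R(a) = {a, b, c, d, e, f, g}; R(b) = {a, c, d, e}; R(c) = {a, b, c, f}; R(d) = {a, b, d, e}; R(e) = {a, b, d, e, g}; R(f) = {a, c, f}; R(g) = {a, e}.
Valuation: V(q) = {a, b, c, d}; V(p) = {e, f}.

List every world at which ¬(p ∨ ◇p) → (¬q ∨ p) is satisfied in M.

a, b, c, d, e, f, g

Recall that ◇ψ holds at a world iff ψ holds at some accessible world.
Let φ = ¬(p ∨ ◇p) → (¬q ∨ p). Evaluate φ at each world:
  a (successors {a, b, c, d, e, f, g}): φ is true.
  b (successors {a, c, d, e}): φ is true.
  c (successors {a, b, c, f}): φ is true.
  d (successors {a, b, d, e}): φ is true.
  e (successors {a, b, d, e, g}): φ is true.
  f (successors {a, c, f}): φ is true.
  g (successors {a, e}): φ is true.
For instance, at f:
  At f: ¬(p ∨ ◇p) is false, ¬q ∨ p is true, so ¬(p ∨ ◇p) → (¬q ∨ p) is true.
    At f: p ∨ ◇p is true, so ¬(p ∨ ◇p) is false.
      At f: p is true, ◇p is true, so p ∨ ◇p is true.
Satisfying worlds: {a, b, c, d, e, f, g}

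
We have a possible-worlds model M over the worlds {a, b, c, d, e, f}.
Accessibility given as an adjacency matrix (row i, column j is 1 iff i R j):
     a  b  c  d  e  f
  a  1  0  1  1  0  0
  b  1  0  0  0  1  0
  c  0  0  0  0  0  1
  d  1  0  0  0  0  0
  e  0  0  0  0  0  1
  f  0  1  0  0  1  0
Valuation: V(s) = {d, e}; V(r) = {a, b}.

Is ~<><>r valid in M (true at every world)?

Let φ = ~<><>r. Evaluate φ at each world:
  a (successors {a, c, d}): φ is false.
  b (successors {a, e}): φ is false.
  c (successors {f}): φ is false.
  d (successors {a}): φ is false.
  e (successors {f}): φ is false.
  f (successors {b, e}): φ is false.
Detail at a (counterexample):
  At a: <><>r is true, so ~<><>r is false.
    At a: <><>r requires <>r at some successor in {a, c, d}.
      <>r holds at a, so <><>r is true at a.

No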